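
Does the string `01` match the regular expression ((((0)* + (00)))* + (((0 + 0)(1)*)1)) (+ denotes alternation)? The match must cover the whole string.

yes

The right alternative (((0+0)(1)*)1) matches 01.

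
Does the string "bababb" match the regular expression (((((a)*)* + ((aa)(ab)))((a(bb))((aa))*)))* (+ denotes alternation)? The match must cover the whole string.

no

bababb cannot be split into zero or more pieces each matching ((((a)*)*+((aa)(ab)))((a(bb))((aa))*)).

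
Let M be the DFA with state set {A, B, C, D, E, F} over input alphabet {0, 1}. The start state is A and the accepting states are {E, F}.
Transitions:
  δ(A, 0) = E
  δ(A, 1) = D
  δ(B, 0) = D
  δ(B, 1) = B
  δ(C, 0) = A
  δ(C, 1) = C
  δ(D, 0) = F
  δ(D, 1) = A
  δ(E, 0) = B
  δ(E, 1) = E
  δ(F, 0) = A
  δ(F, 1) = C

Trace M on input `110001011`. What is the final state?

A --1--> D
D --1--> A
A --0--> E
E --0--> B
B --0--> D
D --1--> A
A --0--> E
E --1--> E
E --1--> E

E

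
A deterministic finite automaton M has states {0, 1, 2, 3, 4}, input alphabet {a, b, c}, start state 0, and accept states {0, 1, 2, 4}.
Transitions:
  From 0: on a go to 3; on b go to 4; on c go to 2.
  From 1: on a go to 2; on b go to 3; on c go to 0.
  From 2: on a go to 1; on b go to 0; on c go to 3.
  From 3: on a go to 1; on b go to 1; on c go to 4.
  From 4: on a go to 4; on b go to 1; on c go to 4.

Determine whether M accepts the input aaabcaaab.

0 --a--> 3
3 --a--> 1
1 --a--> 2
2 --b--> 0
0 --c--> 2
2 --a--> 1
1 --a--> 2
2 --a--> 1
1 --b--> 3
End in state 3, which is not an accepting state.

rejected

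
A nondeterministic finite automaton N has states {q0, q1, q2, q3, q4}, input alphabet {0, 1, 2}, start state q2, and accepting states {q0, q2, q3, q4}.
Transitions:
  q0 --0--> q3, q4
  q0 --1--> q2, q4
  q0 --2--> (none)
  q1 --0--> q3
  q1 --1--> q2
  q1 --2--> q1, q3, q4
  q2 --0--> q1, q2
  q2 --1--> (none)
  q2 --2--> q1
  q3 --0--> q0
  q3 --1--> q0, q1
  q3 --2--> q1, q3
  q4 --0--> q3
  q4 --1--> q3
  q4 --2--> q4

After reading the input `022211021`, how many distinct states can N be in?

4

Start: {q2}
read 0: {q1, q2}
read 2: {q1, q3, q4}
read 2: {q1, q3, q4}
read 2: {q1, q3, q4}
read 1: {q0, q1, q2, q3}
read 1: {q0, q1, q2, q4}
read 0: {q1, q2, q3, q4}
read 2: {q1, q3, q4}
read 1: {q0, q1, q2, q3}
Final reachable set {q0, q1, q2, q3} has 4 states.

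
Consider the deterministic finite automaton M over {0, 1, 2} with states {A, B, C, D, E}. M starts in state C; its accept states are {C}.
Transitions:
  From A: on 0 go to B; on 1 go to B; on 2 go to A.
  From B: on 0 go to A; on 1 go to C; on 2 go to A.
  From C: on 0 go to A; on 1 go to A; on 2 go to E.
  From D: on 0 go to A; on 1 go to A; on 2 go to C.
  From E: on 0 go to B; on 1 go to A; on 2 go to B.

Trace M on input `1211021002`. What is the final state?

C --1--> A
A --2--> A
A --1--> B
B --1--> C
C --0--> A
A --2--> A
A --1--> B
B --0--> A
A --0--> B
B --2--> A

A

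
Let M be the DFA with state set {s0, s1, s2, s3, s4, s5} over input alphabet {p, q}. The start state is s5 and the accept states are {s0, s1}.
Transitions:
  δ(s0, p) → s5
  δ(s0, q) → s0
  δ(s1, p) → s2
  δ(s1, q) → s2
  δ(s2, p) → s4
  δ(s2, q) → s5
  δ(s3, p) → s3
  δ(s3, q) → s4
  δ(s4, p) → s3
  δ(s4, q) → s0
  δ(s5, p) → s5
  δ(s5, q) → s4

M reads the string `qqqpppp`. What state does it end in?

s5

s5 --q--> s4
s4 --q--> s0
s0 --q--> s0
s0 --p--> s5
s5 --p--> s5
s5 --p--> s5
s5 --p--> s5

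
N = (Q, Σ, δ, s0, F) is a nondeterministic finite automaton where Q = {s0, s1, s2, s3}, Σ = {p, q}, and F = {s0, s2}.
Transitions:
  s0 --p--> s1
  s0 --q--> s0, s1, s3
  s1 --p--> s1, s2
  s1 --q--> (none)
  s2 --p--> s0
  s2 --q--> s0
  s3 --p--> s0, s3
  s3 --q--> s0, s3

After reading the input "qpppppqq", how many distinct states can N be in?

Start: {s0}
read q: {s0, s1, s3}
read p: {s0, s1, s2, s3}
read p: {s0, s1, s2, s3}
read p: {s0, s1, s2, s3}
read p: {s0, s1, s2, s3}
read p: {s0, s1, s2, s3}
read q: {s0, s1, s3}
read q: {s0, s1, s3}
Final reachable set {s0, s1, s3} has 3 states.

3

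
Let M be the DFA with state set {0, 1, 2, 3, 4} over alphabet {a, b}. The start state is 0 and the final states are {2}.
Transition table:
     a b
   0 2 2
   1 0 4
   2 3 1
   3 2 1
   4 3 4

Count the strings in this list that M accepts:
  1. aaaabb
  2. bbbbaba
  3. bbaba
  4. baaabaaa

0

aaaabb: rejected
bbbbaba: rejected
bbaba: rejected
baaabaaa: rejected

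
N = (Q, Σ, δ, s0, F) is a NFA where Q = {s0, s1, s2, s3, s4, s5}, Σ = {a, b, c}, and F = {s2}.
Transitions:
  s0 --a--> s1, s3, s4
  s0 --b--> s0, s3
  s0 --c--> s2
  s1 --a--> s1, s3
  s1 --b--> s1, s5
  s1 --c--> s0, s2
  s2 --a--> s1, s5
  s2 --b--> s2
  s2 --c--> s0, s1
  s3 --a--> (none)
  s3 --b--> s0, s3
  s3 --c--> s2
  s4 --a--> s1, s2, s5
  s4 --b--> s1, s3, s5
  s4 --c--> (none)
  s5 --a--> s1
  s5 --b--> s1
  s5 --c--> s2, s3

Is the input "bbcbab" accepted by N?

Start: {s0}
read b: {s0, s3}
read b: {s0, s3}
read c: {s2}
read b: {s2}
read a: {s1, s5}
read b: {s1, s5}
Reachable ∩ accepting = {} — empty.

rejected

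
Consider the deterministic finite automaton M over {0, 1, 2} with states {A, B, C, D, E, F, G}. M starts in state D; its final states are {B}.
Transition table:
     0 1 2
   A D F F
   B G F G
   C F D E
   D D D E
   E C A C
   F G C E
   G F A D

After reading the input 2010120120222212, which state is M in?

E

D --2--> E
E --0--> C
C --1--> D
D --0--> D
D --1--> D
D --2--> E
E --0--> C
C --1--> D
D --2--> E
E --0--> C
C --2--> E
E --2--> C
C --2--> E
E --2--> C
C --1--> D
D --2--> E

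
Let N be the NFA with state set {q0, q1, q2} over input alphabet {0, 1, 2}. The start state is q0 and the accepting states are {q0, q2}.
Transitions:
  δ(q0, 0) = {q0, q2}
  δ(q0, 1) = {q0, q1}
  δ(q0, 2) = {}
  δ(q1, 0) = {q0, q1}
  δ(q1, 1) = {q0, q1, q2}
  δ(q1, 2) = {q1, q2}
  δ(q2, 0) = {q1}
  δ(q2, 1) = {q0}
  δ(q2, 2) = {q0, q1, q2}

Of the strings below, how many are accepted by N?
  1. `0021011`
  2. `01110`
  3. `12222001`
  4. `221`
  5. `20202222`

3

`0021011`: accepted
`01110`: accepted
`12222001`: accepted
`221`: rejected
`20202222`: rejected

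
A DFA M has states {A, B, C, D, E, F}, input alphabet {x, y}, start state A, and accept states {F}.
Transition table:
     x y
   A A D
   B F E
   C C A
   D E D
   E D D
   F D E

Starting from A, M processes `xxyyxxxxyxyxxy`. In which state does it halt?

A --x--> A
A --x--> A
A --y--> D
D --y--> D
D --x--> E
E --x--> D
D --x--> E
E --x--> D
D --y--> D
D --x--> E
E --y--> D
D --x--> E
E --x--> D
D --y--> D

D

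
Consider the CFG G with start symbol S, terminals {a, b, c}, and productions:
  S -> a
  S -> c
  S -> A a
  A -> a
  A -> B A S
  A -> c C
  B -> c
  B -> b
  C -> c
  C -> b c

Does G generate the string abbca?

no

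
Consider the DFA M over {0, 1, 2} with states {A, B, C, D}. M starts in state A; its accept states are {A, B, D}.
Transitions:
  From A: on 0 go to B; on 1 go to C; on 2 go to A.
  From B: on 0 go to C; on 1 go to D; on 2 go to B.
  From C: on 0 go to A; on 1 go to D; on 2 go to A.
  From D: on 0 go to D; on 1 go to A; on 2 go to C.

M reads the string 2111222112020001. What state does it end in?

C

A --2--> A
A --1--> C
C --1--> D
D --1--> A
A --2--> A
A --2--> A
A --2--> A
A --1--> C
C --1--> D
D --2--> C
C --0--> A
A --2--> A
A --0--> B
B --0--> C
C --0--> A
A --1--> C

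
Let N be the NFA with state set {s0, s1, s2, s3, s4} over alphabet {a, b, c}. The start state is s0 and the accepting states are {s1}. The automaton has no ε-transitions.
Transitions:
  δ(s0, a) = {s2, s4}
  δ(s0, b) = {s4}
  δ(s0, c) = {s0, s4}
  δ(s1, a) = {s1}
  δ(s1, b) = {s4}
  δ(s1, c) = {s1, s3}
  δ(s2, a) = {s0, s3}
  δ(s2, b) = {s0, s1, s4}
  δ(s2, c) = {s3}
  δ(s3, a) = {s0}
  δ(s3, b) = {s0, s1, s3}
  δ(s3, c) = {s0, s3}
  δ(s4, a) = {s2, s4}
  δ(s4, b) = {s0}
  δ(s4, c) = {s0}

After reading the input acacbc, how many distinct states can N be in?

4

Start: {s0}
read a: {s2, s4}
read c: {s0, s3}
read a: {s0, s2, s4}
read c: {s0, s3, s4}
read b: {s0, s1, s3, s4}
read c: {s0, s1, s3, s4}
Final reachable set {s0, s1, s3, s4} has 4 states.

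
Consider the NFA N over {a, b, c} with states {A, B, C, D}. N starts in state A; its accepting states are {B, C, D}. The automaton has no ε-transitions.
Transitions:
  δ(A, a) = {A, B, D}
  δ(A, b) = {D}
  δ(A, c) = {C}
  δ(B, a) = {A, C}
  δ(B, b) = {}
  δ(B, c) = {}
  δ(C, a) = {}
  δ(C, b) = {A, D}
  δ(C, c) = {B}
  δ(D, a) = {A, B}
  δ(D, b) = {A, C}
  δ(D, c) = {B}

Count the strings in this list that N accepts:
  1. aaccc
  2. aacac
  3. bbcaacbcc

2

aaccc: rejected
aacac: accepted
bbcaacbcc: accepted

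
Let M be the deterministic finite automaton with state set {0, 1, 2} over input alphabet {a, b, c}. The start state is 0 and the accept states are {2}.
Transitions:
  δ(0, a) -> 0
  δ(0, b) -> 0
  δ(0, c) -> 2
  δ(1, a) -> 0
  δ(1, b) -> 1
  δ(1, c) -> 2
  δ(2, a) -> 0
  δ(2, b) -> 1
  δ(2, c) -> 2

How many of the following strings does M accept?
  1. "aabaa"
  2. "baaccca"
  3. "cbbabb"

0

"aabaa": rejected
"baaccca": rejected
"cbbabb": rejected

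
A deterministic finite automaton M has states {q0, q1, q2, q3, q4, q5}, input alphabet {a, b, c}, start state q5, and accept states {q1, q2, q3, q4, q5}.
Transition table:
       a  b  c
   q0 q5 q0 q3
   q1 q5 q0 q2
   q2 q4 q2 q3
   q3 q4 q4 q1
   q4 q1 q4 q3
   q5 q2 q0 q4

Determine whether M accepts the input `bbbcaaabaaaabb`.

q5 --b--> q0
q0 --b--> q0
q0 --b--> q0
q0 --c--> q3
q3 --a--> q4
q4 --a--> q1
q1 --a--> q5
q5 --b--> q0
q0 --a--> q5
q5 --a--> q2
q2 --a--> q4
q4 --a--> q1
q1 --b--> q0
q0 --b--> q0
End in state q0, which is not an accepting state.

rejected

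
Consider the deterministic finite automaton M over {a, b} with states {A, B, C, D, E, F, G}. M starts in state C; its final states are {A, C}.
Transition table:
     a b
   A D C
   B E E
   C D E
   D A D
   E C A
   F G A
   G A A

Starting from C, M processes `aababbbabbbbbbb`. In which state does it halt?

C --a--> D
D --a--> A
A --b--> C
C --a--> D
D --b--> D
D --b--> D
D --b--> D
D --a--> A
A --b--> C
C --b--> E
E --b--> A
A --b--> C
C --b--> E
E --b--> A
A --b--> C

C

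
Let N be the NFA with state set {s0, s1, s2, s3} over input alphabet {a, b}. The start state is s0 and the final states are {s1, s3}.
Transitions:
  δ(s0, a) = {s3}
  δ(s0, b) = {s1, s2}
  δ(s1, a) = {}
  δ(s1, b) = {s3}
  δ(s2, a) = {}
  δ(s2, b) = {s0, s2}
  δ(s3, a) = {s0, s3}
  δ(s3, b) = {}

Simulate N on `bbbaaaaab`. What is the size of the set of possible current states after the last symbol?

Start: {s0}
read b: {s1, s2}
read b: {s0, s2, s3}
read b: {s0, s1, s2}
read a: {s3}
read a: {s0, s3}
read a: {s0, s3}
read a: {s0, s3}
read a: {s0, s3}
read b: {s1, s2}
Final reachable set {s1, s2} has 2 states.

2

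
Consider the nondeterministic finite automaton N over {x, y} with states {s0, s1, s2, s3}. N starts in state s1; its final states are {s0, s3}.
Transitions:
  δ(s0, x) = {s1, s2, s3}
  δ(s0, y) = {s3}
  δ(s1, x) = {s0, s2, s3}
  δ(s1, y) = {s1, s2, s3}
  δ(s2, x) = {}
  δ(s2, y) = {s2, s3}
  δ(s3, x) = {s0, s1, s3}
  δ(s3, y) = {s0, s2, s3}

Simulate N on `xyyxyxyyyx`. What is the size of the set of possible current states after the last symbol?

4

Start: {s1}
read x: {s0, s2, s3}
read y: {s0, s2, s3}
read y: {s0, s2, s3}
read x: {s0, s1, s2, s3}
read y: {s0, s1, s2, s3}
read x: {s0, s1, s2, s3}
read y: {s0, s1, s2, s3}
read y: {s0, s1, s2, s3}
read y: {s0, s1, s2, s3}
read x: {s0, s1, s2, s3}
Final reachable set {s0, s1, s2, s3} has 4 states.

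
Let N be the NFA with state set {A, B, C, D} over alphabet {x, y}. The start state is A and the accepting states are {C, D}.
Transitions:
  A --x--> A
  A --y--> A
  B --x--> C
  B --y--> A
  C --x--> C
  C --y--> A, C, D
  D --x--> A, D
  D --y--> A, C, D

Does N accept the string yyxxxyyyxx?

Start: {A}
read y: {A}
read y: {A}
read x: {A}
read x: {A}
read x: {A}
read y: {A}
read y: {A}
read y: {A}
read x: {A}
read x: {A}
Reachable ∩ accepting = {} — empty.

rejected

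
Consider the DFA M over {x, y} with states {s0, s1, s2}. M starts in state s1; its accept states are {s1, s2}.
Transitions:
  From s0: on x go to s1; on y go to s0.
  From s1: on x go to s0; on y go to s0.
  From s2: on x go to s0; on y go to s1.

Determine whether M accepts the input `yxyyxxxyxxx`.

accepted

s1 --y--> s0
s0 --x--> s1
s1 --y--> s0
s0 --y--> s0
s0 --x--> s1
s1 --x--> s0
s0 --x--> s1
s1 --y--> s0
s0 --x--> s1
s1 --x--> s0
s0 --x--> s1
End in state s1, which is an accepting state.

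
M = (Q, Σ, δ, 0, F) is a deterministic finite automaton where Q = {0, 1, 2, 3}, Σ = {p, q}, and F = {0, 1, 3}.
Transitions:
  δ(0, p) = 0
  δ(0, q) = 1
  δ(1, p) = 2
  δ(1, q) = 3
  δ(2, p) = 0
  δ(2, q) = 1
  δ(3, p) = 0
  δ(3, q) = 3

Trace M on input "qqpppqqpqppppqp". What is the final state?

2

0 --q--> 1
1 --q--> 3
3 --p--> 0
0 --p--> 0
0 --p--> 0
0 --q--> 1
1 --q--> 3
3 --p--> 0
0 --q--> 1
1 --p--> 2
2 --p--> 0
0 --p--> 0
0 --p--> 0
0 --q--> 1
1 --p--> 2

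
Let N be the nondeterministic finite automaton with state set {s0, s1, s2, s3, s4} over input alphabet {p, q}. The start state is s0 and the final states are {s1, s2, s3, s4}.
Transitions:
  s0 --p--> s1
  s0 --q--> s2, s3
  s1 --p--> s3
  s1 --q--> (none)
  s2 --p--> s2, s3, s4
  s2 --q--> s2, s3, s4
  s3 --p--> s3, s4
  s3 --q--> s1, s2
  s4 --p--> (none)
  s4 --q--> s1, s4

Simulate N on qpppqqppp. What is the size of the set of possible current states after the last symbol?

Start: {s0}
read q: {s2, s3}
read p: {s2, s3, s4}
read p: {s2, s3, s4}
read p: {s2, s3, s4}
read q: {s1, s2, s3, s4}
read q: {s1, s2, s3, s4}
read p: {s2, s3, s4}
read p: {s2, s3, s4}
read p: {s2, s3, s4}
Final reachable set {s2, s3, s4} has 3 states.

3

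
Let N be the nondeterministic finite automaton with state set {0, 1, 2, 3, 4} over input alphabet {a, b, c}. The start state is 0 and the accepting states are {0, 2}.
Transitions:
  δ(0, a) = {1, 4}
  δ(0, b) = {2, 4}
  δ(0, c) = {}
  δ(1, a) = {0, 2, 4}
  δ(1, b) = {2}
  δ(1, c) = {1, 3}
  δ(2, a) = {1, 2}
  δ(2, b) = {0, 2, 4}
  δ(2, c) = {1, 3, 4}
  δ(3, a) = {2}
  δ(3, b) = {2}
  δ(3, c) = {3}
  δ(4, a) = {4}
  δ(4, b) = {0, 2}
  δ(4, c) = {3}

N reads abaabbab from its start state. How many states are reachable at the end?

Start: {0}
read a: {1, 4}
read b: {0, 2}
read a: {1, 2, 4}
read a: {0, 1, 2, 4}
read b: {0, 2, 4}
read b: {0, 2, 4}
read a: {1, 2, 4}
read b: {0, 2, 4}
Final reachable set {0, 2, 4} has 3 states.

3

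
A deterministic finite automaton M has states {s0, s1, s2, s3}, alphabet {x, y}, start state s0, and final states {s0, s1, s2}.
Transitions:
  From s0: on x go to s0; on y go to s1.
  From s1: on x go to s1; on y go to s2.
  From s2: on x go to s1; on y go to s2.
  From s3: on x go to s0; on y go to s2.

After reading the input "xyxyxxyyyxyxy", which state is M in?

s0 --x--> s0
s0 --y--> s1
s1 --x--> s1
s1 --y--> s2
s2 --x--> s1
s1 --x--> s1
s1 --y--> s2
s2 --y--> s2
s2 --y--> s2
s2 --x--> s1
s1 --y--> s2
s2 --x--> s1
s1 --y--> s2

s2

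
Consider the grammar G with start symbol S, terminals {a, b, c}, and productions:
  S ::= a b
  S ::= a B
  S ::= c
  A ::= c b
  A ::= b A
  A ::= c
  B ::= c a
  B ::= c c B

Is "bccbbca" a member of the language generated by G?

no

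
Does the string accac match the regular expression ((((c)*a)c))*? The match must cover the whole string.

Split into 2 pieces ac · cac; each matches (((c)*a)c).

yes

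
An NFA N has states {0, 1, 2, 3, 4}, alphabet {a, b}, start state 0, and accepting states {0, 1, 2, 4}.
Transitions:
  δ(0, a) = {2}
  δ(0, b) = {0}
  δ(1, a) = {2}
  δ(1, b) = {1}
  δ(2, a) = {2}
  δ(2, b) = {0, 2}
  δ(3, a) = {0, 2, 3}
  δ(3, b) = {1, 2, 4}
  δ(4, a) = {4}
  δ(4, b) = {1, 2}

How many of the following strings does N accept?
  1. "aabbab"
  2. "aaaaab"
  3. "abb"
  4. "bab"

4

"aabbab": accepted
"aaaaab": accepted
"abb": accepted
"bab": accepted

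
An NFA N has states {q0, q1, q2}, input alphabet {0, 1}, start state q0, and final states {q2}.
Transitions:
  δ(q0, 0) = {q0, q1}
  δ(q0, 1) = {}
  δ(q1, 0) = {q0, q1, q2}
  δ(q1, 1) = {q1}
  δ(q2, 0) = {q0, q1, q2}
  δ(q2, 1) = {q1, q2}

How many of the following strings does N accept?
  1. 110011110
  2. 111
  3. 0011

110011110: rejected
111: rejected
0011: accepted

1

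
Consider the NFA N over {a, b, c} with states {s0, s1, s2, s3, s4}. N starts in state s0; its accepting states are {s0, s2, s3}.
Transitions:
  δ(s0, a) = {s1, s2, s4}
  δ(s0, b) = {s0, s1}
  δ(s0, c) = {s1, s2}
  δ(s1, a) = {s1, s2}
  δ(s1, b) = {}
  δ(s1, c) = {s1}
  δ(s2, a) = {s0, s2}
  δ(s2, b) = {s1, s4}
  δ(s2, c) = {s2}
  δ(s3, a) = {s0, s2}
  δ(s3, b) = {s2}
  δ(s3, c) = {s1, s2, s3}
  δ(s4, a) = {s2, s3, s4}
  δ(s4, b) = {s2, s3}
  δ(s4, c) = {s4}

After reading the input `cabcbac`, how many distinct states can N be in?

4

Start: {s0}
read c: {s1, s2}
read a: {s0, s1, s2}
read b: {s0, s1, s4}
read c: {s1, s2, s4}
read b: {s1, s2, s3, s4}
read a: {s0, s1, s2, s3, s4}
read c: {s1, s2, s3, s4}
Final reachable set {s1, s2, s3, s4} has 4 states.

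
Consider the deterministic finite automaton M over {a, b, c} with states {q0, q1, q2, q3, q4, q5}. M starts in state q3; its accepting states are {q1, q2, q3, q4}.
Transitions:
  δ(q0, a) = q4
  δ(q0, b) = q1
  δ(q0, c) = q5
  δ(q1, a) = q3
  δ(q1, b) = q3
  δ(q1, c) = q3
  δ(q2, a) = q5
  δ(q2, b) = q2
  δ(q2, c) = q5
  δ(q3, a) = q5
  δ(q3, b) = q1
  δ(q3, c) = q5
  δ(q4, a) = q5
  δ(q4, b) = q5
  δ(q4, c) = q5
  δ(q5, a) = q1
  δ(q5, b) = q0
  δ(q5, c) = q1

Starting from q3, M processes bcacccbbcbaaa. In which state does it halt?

q1

q3 --b--> q1
q1 --c--> q3
q3 --a--> q5
q5 --c--> q1
q1 --c--> q3
q3 --c--> q5
q5 --b--> q0
q0 --b--> q1
q1 --c--> q3
q3 --b--> q1
q1 --a--> q3
q3 --a--> q5
q5 --a--> q1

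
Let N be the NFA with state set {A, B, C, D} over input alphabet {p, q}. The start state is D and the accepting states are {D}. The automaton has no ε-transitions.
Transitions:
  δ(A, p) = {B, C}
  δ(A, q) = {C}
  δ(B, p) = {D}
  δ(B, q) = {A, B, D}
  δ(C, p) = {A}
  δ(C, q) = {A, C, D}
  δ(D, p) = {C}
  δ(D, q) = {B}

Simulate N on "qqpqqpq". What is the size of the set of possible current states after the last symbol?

4

Start: {D}
read q: {B}
read q: {A, B, D}
read p: {B, C, D}
read q: {A, B, C, D}
read q: {A, B, C, D}
read p: {A, B, C, D}
read q: {A, B, C, D}
Final reachable set {A, B, C, D} has 4 states.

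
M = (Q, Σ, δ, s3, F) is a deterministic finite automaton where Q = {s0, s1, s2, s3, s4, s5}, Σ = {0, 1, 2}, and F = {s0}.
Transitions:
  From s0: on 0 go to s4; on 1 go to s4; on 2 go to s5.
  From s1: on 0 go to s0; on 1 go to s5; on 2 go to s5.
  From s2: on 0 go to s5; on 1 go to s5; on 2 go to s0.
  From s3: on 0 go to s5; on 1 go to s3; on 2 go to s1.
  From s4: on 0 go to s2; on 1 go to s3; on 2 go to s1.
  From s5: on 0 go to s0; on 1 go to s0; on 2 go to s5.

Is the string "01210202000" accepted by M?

s3 --0--> s5
s5 --1--> s0
s0 --2--> s5
s5 --1--> s0
s0 --0--> s4
s4 --2--> s1
s1 --0--> s0
s0 --2--> s5
s5 --0--> s0
s0 --0--> s4
s4 --0--> s2
End in state s2, which is not an accepting state.

rejected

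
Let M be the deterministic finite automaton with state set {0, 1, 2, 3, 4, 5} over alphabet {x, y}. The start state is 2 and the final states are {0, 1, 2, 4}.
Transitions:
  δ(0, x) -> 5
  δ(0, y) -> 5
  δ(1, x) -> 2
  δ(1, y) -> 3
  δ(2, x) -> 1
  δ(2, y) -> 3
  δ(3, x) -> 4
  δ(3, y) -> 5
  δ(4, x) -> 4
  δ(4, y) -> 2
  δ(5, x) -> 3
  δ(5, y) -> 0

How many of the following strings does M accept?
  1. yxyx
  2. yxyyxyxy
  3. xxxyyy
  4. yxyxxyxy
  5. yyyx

3

yxyx: accepted
yxyyxyxy: rejected
xxxyyy: accepted
yxyxxyxy: accepted
yyyx: rejected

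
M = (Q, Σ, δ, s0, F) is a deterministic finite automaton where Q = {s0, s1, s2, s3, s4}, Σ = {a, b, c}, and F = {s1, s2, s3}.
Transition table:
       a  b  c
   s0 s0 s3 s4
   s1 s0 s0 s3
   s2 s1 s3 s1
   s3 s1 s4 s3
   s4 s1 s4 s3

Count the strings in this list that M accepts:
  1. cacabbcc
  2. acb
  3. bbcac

2

cacabbcc: accepted
acb: rejected
bbcac: accepted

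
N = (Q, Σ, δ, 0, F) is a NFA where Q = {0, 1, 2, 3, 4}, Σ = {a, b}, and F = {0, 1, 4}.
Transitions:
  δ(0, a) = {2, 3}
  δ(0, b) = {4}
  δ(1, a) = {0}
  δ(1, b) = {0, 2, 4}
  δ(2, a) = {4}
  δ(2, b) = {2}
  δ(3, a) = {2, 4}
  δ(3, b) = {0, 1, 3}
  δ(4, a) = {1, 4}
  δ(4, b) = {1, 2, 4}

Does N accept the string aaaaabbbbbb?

Start: {0}
read a: {2, 3}
read a: {2, 4}
read a: {1, 4}
read a: {0, 1, 4}
read a: {0, 1, 2, 3, 4}
read b: {0, 1, 2, 3, 4}
read b: {0, 1, 2, 3, 4}
read b: {0, 1, 2, 3, 4}
read b: {0, 1, 2, 3, 4}
read b: {0, 1, 2, 3, 4}
read b: {0, 1, 2, 3, 4}
Reachable ∩ accepting = {0, 1, 4} — nonempty.

accepted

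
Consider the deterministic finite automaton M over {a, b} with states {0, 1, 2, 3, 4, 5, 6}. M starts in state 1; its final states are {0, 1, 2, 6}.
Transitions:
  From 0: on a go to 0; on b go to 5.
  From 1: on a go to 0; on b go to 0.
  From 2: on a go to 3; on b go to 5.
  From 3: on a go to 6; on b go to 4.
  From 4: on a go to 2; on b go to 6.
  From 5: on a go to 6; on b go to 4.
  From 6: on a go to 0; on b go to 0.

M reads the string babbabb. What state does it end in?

1 --b--> 0
0 --a--> 0
0 --b--> 5
5 --b--> 4
4 --a--> 2
2 --b--> 5
5 --b--> 4

4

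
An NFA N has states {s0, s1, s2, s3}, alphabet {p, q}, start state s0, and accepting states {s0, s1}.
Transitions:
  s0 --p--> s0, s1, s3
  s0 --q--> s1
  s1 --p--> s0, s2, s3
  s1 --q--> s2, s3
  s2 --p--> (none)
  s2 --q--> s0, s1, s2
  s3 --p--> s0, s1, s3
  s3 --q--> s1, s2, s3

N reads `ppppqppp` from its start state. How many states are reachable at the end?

4

Start: {s0}
read p: {s0, s1, s3}
read p: {s0, s1, s2, s3}
read p: {s0, s1, s2, s3}
read p: {s0, s1, s2, s3}
read q: {s0, s1, s2, s3}
read p: {s0, s1, s2, s3}
read p: {s0, s1, s2, s3}
read p: {s0, s1, s2, s3}
Final reachable set {s0, s1, s2, s3} has 4 states.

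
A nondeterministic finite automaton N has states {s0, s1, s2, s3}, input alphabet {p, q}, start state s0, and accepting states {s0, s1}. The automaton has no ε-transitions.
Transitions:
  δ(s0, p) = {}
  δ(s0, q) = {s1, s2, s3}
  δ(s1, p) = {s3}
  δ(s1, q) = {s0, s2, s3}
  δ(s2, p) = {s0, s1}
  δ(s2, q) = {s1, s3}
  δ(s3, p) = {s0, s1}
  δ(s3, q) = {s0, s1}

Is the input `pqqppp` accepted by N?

rejected

Start: {s0}
read p: {}
The reachable set is empty and stays empty for the remaining 5 symbols.
Reachable ∩ accepting = {} — empty.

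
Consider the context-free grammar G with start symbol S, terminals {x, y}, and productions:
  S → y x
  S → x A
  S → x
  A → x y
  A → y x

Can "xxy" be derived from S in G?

S ⇒ xA ⇒ xxy

yes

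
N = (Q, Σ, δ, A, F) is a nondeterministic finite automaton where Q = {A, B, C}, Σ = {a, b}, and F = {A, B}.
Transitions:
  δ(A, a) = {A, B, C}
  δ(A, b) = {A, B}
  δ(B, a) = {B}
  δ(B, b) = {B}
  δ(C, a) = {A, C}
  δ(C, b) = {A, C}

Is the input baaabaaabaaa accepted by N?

accepted

Start: {A}
read b: {A, B}
read a: {A, B, C}
read a: {A, B, C}
read a: {A, B, C}
read b: {A, B, C}
read a: {A, B, C}
read a: {A, B, C}
read a: {A, B, C}
read b: {A, B, C}
read a: {A, B, C}
read a: {A, B, C}
read a: {A, B, C}
Reachable ∩ accepting = {A, B} — nonempty.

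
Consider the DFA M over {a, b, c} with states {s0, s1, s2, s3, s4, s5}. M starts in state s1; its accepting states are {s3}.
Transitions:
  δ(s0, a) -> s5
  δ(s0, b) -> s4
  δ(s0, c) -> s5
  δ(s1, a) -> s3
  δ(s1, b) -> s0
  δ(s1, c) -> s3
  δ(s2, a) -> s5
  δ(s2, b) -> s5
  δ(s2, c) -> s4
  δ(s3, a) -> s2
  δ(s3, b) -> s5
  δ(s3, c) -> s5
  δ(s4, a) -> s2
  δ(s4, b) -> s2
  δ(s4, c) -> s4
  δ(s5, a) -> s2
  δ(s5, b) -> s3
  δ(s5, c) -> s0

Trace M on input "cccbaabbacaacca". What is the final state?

s2

s1 --c--> s3
s3 --c--> s5
s5 --c--> s0
s0 --b--> s4
s4 --a--> s2
s2 --a--> s5
s5 --b--> s3
s3 --b--> s5
s5 --a--> s2
s2 --c--> s4
s4 --a--> s2
s2 --a--> s5
s5 --c--> s0
s0 --c--> s5
s5 --a--> s2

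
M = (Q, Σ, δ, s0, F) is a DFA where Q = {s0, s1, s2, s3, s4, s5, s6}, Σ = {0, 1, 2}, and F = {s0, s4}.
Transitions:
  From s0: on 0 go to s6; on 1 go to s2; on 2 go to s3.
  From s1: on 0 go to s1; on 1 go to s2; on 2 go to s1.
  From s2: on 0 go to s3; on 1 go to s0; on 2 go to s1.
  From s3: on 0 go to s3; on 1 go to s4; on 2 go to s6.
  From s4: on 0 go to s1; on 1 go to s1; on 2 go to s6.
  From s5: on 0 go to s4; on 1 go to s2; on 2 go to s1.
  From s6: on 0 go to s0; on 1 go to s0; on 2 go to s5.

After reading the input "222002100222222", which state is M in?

s0 --2--> s3
s3 --2--> s6
s6 --2--> s5
s5 --0--> s4
s4 --0--> s1
s1 --2--> s1
s1 --1--> s2
s2 --0--> s3
s3 --0--> s3
s3 --2--> s6
s6 --2--> s5
s5 --2--> s1
s1 --2--> s1
s1 --2--> s1
s1 --2--> s1

s1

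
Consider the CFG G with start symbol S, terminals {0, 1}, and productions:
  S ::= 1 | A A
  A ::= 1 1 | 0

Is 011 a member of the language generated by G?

yes

S ⇒ AA ⇒ 0A ⇒ 011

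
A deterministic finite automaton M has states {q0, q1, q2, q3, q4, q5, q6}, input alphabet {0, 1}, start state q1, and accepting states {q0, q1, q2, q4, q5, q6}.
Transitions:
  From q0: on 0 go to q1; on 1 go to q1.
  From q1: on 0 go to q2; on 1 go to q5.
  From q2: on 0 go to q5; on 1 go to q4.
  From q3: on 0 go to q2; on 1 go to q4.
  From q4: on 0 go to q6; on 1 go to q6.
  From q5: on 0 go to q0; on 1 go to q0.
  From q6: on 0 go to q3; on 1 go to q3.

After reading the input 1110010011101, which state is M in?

q4

q1 --1--> q5
q5 --1--> q0
q0 --1--> q1
q1 --0--> q2
q2 --0--> q5
q5 --1--> q0
q0 --0--> q1
q1 --0--> q2
q2 --1--> q4
q4 --1--> q6
q6 --1--> q3
q3 --0--> q2
q2 --1--> q4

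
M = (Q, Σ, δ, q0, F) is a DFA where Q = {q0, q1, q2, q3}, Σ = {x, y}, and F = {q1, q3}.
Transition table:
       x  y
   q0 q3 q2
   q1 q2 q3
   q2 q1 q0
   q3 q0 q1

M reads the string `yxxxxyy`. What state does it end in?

q2

q0 --y--> q2
q2 --x--> q1
q1 --x--> q2
q2 --x--> q1
q1 --x--> q2
q2 --y--> q0
q0 --y--> q2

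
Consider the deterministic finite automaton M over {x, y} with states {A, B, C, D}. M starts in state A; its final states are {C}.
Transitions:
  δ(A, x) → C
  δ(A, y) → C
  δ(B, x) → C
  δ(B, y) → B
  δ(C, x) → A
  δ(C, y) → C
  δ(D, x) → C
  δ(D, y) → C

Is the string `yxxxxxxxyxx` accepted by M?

A --y--> C
C --x--> A
A --x--> C
C --x--> A
A --x--> C
C --x--> A
A --x--> C
C --x--> A
A --y--> C
C --x--> A
A --x--> C
End in state C, which is an accepting state.

accepted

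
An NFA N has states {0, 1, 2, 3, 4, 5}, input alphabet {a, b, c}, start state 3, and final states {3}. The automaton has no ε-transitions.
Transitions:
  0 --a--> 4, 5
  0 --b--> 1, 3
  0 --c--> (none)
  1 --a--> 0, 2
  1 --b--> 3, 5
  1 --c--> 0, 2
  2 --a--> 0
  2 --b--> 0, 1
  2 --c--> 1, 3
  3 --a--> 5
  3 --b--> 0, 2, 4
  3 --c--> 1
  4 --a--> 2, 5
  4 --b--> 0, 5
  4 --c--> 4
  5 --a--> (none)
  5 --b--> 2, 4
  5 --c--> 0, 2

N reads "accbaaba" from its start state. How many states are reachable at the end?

4

Start: {3}
read a: {5}
read c: {0, 2}
read c: {1, 3}
read b: {0, 2, 3, 4, 5}
read a: {0, 2, 4, 5}
read a: {0, 2, 4, 5}
read b: {0, 1, 2, 3, 4, 5}
read a: {0, 2, 4, 5}
Final reachable set {0, 2, 4, 5} has 4 states.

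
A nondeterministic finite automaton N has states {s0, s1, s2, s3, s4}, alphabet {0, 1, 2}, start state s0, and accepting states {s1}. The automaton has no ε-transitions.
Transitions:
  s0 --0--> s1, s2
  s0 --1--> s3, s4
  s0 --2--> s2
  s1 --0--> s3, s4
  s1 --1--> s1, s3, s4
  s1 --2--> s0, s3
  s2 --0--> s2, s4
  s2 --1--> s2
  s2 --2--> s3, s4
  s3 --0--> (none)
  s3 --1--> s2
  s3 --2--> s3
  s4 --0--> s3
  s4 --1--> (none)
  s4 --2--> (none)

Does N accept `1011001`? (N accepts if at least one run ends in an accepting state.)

Start: {s0}
read 1: {s3, s4}
read 0: {s3}
read 1: {s2}
read 1: {s2}
read 0: {s2, s4}
read 0: {s2, s3, s4}
read 1: {s2}
Reachable ∩ accepting = {} — empty.

rejected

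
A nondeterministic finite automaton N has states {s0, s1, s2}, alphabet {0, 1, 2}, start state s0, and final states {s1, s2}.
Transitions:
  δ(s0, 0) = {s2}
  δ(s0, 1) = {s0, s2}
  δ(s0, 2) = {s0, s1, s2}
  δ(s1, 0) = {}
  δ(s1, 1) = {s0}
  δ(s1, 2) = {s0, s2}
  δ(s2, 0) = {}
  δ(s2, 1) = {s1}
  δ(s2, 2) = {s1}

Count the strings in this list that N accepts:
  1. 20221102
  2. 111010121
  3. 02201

20221102: accepted
111010121: rejected
02201: accepted

2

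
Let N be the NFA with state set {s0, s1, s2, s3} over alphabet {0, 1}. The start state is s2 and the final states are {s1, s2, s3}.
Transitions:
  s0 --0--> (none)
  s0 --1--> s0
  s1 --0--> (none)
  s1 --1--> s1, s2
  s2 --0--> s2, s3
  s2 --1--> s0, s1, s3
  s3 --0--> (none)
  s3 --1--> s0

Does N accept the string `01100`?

Start: {s2}
read 0: {s2, s3}
read 1: {s0, s1, s3}
read 1: {s0, s1, s2}
read 0: {s2, s3}
read 0: {s2, s3}
Reachable ∩ accepting = {s2, s3} — nonempty.

accepted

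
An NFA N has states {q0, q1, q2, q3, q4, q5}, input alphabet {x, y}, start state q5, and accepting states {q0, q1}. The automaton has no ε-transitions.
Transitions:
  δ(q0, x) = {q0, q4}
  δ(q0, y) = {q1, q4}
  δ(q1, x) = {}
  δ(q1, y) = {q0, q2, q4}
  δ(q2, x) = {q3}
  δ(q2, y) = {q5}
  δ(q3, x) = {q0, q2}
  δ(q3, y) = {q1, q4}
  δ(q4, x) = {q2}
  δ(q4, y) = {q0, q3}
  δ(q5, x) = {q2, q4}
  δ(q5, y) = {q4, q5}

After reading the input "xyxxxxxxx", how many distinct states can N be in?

4

Start: {q5}
read x: {q2, q4}
read y: {q0, q3, q5}
read x: {q0, q2, q4}
read x: {q0, q2, q3, q4}
read x: {q0, q2, q3, q4}
read x: {q0, q2, q3, q4}
read x: {q0, q2, q3, q4}
read x: {q0, q2, q3, q4}
read x: {q0, q2, q3, q4}
Final reachable set {q0, q2, q3, q4} has 4 states.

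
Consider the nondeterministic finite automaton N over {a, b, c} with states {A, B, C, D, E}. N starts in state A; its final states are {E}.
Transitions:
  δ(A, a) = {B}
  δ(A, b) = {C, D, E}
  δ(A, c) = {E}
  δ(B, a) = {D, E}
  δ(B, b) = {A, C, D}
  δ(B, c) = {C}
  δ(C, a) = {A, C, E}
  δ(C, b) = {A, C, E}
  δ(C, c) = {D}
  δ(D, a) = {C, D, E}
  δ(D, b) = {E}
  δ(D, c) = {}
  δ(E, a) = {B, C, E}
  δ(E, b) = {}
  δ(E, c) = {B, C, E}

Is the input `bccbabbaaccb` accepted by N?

accepted

Start: {A}
read b: {C, D, E}
read c: {B, C, D, E}
read c: {B, C, D, E}
read b: {A, C, D, E}
read a: {A, B, C, D, E}
read b: {A, C, D, E}
read b: {A, C, D, E}
read a: {A, B, C, D, E}
read a: {A, B, C, D, E}
read c: {B, C, D, E}
read c: {B, C, D, E}
read b: {A, C, D, E}
Reachable ∩ accepting = {E} — nonempty.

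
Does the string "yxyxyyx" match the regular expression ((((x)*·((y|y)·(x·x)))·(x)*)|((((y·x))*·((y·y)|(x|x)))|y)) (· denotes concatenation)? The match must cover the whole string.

Neither (((x)*·((y|y)·(x·x)))·(x)*) nor ((((y·x))*·((y·y)|(x|x)))|y) matches yxyxyyx.

no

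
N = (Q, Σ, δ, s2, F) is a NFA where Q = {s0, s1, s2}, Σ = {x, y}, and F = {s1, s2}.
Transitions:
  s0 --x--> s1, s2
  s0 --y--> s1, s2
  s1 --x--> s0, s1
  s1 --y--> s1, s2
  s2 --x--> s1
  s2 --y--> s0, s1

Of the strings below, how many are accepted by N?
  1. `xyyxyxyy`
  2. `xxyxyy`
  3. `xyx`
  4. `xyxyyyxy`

4

`xyyxyxyy`: accepted
`xxyxyy`: accepted
`xyx`: accepted
`xyxyyyxy`: accepted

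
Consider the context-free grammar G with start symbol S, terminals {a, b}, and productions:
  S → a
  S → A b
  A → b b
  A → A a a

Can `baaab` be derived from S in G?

no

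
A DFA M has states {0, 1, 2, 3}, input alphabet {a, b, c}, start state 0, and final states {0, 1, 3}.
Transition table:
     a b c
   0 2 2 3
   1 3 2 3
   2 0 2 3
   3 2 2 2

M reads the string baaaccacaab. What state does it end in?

0 --b--> 2
2 --a--> 0
0 --a--> 2
2 --a--> 0
0 --c--> 3
3 --c--> 2
2 --a--> 0
0 --c--> 3
3 --a--> 2
2 --a--> 0
0 --b--> 2

2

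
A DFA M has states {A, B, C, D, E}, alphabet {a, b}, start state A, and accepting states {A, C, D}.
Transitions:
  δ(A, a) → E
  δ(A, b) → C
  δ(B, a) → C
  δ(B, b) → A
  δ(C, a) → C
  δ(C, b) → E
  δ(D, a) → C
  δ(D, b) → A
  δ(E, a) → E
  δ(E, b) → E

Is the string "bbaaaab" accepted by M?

rejected

A --b--> C
C --b--> E
E --a--> E
E --a--> E
E --a--> E
E --a--> E
E --b--> E
End in state E, which is not an accepting state.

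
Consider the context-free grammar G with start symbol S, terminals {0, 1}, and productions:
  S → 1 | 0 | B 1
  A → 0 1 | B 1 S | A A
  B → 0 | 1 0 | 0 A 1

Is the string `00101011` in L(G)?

S ⇒ B1 ⇒ 0A11 ⇒ 0AA11 ⇒ 001A11 ⇒ 001B1S11 ⇒ 00101S11 ⇒ 00101011

yes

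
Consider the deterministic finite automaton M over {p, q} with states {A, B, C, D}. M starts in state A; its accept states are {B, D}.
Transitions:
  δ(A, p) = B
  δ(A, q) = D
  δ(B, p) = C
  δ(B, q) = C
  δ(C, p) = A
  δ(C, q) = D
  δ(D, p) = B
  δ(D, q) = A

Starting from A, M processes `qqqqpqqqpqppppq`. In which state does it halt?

D

A --q--> D
D --q--> A
A --q--> D
D --q--> A
A --p--> B
B --q--> C
C --q--> D
D --q--> A
A --p--> B
B --q--> C
C --p--> A
A --p--> B
B --p--> C
C --p--> A
A --q--> D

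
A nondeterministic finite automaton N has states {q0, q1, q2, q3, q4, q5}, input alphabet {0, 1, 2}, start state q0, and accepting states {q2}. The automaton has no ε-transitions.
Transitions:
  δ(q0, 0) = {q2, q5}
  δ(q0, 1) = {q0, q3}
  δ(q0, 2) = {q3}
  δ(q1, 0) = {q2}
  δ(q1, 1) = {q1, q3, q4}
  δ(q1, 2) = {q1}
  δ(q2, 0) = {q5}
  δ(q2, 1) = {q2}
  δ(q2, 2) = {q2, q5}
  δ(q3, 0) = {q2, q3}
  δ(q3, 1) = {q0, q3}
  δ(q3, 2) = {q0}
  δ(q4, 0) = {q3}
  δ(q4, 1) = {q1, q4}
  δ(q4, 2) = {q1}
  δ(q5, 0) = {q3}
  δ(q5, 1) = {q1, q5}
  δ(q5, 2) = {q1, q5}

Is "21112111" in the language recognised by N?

Start: {q0}
read 2: {q3}
read 1: {q0, q3}
read 1: {q0, q3}
read 1: {q0, q3}
read 2: {q0, q3}
read 1: {q0, q3}
read 1: {q0, q3}
read 1: {q0, q3}
Reachable ∩ accepting = {} — empty.

rejected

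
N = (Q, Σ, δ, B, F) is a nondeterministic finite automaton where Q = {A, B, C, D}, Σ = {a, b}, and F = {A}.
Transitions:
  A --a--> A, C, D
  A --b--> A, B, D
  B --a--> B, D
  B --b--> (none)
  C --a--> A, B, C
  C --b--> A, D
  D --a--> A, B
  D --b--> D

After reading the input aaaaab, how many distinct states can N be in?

Start: {B}
read a: {B, D}
read a: {A, B, D}
read a: {A, B, C, D}
read a: {A, B, C, D}
read a: {A, B, C, D}
read b: {A, B, D}
Final reachable set {A, B, D} has 3 states.

3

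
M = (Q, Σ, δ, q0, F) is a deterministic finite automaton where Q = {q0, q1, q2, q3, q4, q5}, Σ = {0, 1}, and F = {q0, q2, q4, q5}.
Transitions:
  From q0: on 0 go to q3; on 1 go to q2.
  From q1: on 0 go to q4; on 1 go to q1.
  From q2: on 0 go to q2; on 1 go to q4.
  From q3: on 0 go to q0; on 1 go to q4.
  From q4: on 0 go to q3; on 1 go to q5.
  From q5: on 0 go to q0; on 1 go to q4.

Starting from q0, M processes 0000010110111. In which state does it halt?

q5

q0 --0--> q3
q3 --0--> q0
q0 --0--> q3
q3 --0--> q0
q0 --0--> q3
q3 --1--> q4
q4 --0--> q3
q3 --1--> q4
q4 --1--> q5
q5 --0--> q0
q0 --1--> q2
q2 --1--> q4
q4 --1--> q5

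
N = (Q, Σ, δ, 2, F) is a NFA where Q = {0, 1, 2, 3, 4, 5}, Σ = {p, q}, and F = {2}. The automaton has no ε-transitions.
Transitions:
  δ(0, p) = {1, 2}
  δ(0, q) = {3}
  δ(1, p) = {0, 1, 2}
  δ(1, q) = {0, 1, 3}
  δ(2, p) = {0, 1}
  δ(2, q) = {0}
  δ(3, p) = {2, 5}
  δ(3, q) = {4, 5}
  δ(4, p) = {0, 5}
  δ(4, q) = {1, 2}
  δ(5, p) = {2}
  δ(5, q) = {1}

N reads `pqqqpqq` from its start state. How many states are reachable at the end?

5

Start: {2}
read p: {0, 1}
read q: {0, 1, 3}
read q: {0, 1, 3, 4, 5}
read q: {0, 1, 2, 3, 4, 5}
read p: {0, 1, 2, 5}
read q: {0, 1, 3}
read q: {0, 1, 3, 4, 5}
Final reachable set {0, 1, 3, 4, 5} has 5 states.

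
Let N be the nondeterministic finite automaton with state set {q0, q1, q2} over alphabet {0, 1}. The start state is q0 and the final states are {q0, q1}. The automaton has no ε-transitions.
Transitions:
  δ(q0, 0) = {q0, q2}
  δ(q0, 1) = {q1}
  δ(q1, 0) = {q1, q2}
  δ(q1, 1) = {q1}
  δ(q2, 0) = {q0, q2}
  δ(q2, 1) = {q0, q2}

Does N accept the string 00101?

accepted

Start: {q0}
read 0: {q0, q2}
read 0: {q0, q2}
read 1: {q0, q1, q2}
read 0: {q0, q1, q2}
read 1: {q0, q1, q2}
Reachable ∩ accepting = {q0, q1} — nonempty.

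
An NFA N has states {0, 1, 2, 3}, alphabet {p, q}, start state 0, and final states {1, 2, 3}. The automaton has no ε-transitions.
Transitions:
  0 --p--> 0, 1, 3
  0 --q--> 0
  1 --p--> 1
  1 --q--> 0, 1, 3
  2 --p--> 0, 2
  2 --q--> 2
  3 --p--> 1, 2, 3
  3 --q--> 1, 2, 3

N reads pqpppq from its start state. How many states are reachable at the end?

Start: {0}
read p: {0, 1, 3}
read q: {0, 1, 2, 3}
read p: {0, 1, 2, 3}
read p: {0, 1, 2, 3}
read p: {0, 1, 2, 3}
read q: {0, 1, 2, 3}
Final reachable set {0, 1, 2, 3} has 4 states.

4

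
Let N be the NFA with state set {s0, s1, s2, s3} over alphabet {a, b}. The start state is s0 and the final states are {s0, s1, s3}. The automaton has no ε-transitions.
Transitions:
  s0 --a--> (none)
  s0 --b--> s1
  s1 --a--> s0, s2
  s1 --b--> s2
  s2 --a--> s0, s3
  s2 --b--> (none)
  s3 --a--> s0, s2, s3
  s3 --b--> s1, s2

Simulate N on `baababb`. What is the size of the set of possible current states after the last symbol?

1

Start: {s0}
read b: {s1}
read a: {s0, s2}
read a: {s0, s3}
read b: {s1, s2}
read a: {s0, s2, s3}
read b: {s1, s2}
read b: {s2}
Final reachable set {s2} has 1 state.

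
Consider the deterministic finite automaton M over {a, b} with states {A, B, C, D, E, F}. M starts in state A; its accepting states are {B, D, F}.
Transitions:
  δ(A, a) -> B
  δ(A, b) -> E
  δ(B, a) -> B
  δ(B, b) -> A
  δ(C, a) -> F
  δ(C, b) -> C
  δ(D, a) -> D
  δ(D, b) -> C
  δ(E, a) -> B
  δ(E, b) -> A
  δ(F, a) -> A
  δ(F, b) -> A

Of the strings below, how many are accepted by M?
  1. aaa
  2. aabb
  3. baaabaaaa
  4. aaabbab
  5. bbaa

aaa: accepted
aabb: rejected
baaabaaaa: accepted
aaabbab: rejected
bbaa: accepted

3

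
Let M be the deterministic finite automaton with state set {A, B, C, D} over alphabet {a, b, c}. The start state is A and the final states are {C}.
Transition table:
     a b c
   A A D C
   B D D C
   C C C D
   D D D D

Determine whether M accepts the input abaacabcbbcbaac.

A --a--> A
A --b--> D
D --a--> D
D --a--> D
D --c--> D
D --a--> D
D --b--> D
D --c--> D
D --b--> D
D --b--> D
D --c--> D
D --b--> D
D --a--> D
D --a--> D
D --c--> D
End in state D, which is not an accepting state.

rejected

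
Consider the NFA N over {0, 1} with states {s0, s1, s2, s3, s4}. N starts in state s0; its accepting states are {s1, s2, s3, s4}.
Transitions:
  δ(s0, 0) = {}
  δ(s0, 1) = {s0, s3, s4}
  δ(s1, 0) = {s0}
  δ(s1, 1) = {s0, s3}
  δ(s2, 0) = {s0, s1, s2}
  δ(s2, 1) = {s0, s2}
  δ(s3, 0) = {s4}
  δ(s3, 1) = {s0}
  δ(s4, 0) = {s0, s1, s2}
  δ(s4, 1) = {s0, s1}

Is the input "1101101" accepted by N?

accepted

Start: {s0}
read 1: {s0, s3, s4}
read 1: {s0, s1, s3, s4}
read 0: {s0, s1, s2, s4}
read 1: {s0, s1, s2, s3, s4}
read 1: {s0, s1, s2, s3, s4}
read 0: {s0, s1, s2, s4}
read 1: {s0, s1, s2, s3, s4}
Reachable ∩ accepting = {s1, s2, s3, s4} — nonempty.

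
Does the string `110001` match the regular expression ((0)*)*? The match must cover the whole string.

no

110001 cannot be split into zero or more pieces each matching (0)*.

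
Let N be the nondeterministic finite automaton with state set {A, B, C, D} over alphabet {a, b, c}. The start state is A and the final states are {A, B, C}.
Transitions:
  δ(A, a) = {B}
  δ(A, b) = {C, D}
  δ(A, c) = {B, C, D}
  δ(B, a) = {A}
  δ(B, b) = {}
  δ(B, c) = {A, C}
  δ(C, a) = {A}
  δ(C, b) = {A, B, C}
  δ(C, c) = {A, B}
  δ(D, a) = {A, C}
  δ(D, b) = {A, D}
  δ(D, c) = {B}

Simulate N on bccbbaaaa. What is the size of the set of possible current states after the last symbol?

2

Start: {A}
read b: {C, D}
read c: {A, B}
read c: {A, B, C, D}
read b: {A, B, C, D}
read b: {A, B, C, D}
read a: {A, B, C}
read a: {A, B}
read a: {A, B}
read a: {A, B}
Final reachable set {A, B} has 2 states.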